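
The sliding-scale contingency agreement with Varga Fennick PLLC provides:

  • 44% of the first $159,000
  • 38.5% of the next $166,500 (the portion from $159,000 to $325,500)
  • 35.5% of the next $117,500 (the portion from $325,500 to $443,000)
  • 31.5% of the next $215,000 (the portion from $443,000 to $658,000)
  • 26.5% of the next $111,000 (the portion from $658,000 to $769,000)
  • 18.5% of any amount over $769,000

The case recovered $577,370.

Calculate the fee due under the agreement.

$218,101.55

First $159,000 at 44% = $69,960.00
Next $166,500 at 38.5% = $64,102.50
Next $117,500 at 35.5% = $41,712.50
Remaining $134,370 at 31.5% = $42,326.55
Fee: $69,960.00 + $64,102.50 + $41,712.50 + $42,326.55 = $218,101.55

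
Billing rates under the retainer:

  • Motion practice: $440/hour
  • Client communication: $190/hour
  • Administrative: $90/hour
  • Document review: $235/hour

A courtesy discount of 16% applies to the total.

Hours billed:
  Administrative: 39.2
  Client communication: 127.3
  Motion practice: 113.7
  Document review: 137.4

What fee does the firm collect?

Motion practice: 113.7 × $440 = $50,028.00
Client communication: 127.3 × $190 = $24,187.00
Administrative: 39.2 × $90 = $3,528.00
Document review: 137.4 × $235 = $32,289.00
Subtotal: $110,032.00
Less 16% discount: −$17,605.12
Total: $110,032.00 − $17,605.12 = $92,426.88

$92,426.88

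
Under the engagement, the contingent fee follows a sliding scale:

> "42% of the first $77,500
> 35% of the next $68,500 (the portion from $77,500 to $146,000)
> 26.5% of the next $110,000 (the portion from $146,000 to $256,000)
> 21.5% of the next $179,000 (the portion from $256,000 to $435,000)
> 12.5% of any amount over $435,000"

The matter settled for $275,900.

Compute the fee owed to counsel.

$89,953.50

First $77,500 at 42% = $32,550.00
Next $68,500 at 35% = $23,975.00
Next $110,000 at 26.5% = $29,150.00
Remaining $19,900 at 21.5% = $4,278.50
Fee: $32,550.00 + $23,975.00 + $29,150.00 + $4,278.50 = $89,953.50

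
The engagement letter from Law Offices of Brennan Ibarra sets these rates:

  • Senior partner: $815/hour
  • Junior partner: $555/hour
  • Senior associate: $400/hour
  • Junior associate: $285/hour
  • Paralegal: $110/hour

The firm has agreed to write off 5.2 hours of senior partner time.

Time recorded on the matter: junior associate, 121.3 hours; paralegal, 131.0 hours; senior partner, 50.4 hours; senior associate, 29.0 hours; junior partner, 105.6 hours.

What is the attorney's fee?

Senior partner: 50.4 × $815 = $41,076.00
Junior partner: 105.6 × $555 = $58,608.00
Senior associate: 29.0 × $400 = $11,600.00
Junior associate: 121.3 × $285 = $34,570.50
Paralegal: 131.0 × $110 = $14,410.00
Subtotal: $160,264.50
Write-off: 5.2 × $815 = $4,238.00
Total: $160,264.50 − $4,238.00 = $156,026.50

$156,026.50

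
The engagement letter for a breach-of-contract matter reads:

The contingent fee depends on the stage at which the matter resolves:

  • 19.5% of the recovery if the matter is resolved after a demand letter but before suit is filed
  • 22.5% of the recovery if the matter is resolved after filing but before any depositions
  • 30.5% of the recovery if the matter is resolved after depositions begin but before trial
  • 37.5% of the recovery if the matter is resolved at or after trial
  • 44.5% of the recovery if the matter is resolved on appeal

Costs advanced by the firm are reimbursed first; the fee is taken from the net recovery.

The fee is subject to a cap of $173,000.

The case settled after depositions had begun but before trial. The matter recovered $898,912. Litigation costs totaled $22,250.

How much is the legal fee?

Fee base (net of costs): $898,912 − $22,250 = $876,662
The matter settled after depositions had begun but before trial, so the 30.5% rate applies.
$876,662 × 30.5% = $267,381.91
$267,381.91 exceeds the $173,000 cap, so the fee is capped at $173,000.00.

$173,000.00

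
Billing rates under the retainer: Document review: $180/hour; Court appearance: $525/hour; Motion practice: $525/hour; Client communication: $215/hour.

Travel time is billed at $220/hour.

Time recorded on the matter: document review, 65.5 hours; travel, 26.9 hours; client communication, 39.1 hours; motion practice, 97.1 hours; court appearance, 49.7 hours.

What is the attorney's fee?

Document review: 65.5 × $180 = $11,790.00
Court appearance: 49.7 × $525 = $26,092.50
Motion practice: 97.1 × $525 = $50,977.50
Client communication: 39.1 × $215 = $8,406.50
Subtotal: $11,790.00 + $26,092.50 + $50,977.50 + $8,406.50 = $97,266.50
Travel: 26.9 × $220 = $5,918.00
Total: $97,266.50 + $5,918.00 = $103,184.50

$103,184.50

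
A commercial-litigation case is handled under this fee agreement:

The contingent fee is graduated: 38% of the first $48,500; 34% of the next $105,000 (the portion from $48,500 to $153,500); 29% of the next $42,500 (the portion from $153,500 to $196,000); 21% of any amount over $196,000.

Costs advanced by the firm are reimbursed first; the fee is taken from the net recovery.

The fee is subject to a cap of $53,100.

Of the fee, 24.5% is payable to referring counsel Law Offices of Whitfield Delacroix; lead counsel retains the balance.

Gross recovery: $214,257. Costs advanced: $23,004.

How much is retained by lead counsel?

Fee base (net of costs): $214,257 − $23,004 = $191,253
First $48,500 at 38% = $18,430.00
Next $105,000 at 34% = $35,700.00
Remaining $37,753 at 29% = $10,948.37
Fee: $18,430.00 + $35,700.00 + $10,948.37 = $65,078.37
$65,078.37 exceeds the $53,100 cap, so the fee is capped at $53,100.00.
Referral share: 24.5% of $53,100.00 = $13,009.50; lead counsel retains $53,100.00 − $13,009.50 = $40,090.50.

$40,090.50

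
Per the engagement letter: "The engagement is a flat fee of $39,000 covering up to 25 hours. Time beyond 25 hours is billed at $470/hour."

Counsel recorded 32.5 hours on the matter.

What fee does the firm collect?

$42,525.00

Flat fee: $39,000.00
Excess hours: 32.5 − 25 = 7.5
Overrun: 7.5 × $470 = $3,525.00
Total: $39,000.00 + $3,525.00 = $42,525.00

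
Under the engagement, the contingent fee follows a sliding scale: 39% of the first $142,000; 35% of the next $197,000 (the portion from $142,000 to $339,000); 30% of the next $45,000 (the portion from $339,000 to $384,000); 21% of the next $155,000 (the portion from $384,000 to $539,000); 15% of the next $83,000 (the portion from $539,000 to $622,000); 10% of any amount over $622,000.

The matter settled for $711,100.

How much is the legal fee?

$191,740.00

First $142,000 at 39% = $55,380.00
Next $197,000 at 35% = $68,950.00
Next $45,000 at 30% = $13,500.00
Next $155,000 at 21% = $32,550.00
Next $83,000 at 15% = $12,450.00
Remaining $89,100 at 10% = $8,910.00
Fee: $55,380.00 + $68,950.00 + $13,500.00 + $32,550.00 + $12,450.00 + $8,910.00 = $191,740.00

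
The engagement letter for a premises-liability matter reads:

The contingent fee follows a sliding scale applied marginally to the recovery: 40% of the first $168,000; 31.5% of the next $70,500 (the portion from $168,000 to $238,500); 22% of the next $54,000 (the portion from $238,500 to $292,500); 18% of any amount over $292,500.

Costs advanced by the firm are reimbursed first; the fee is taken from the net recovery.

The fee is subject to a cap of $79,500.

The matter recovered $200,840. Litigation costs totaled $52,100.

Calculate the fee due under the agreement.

Fee base (net of costs): $200,840 − $52,100 = $148,740
First $148,740 at 40% = $59,496.00
$59,496.00 is under the $79,500 cap.

$59,496.00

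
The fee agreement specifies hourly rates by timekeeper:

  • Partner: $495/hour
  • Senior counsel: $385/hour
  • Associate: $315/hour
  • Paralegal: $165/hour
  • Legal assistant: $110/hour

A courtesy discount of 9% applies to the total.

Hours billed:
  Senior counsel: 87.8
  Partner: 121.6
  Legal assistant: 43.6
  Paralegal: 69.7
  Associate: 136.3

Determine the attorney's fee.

$139,435.66

Partner: 121.6 × $495 = $60,192.00
Senior counsel: 87.8 × $385 = $33,803.00
Associate: 136.3 × $315 = $42,934.50
Paralegal: 69.7 × $165 = $11,500.50
Legal assistant: 43.6 × $110 = $4,796.00
Subtotal: $153,226.00
Less 9% discount: −$13,790.34
Total: $153,226.00 − $13,790.34 = $139,435.66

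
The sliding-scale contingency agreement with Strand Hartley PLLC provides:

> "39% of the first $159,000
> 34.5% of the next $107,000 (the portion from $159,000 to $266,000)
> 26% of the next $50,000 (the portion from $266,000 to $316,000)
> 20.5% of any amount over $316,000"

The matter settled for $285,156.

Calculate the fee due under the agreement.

$103,905.56

First $159,000 at 39% = $62,010.00
Next $107,000 at 34.5% = $36,915.00
Remaining $19,156 at 26% = $4,980.56
Fee: $62,010.00 + $36,915.00 + $4,980.56 = $103,905.56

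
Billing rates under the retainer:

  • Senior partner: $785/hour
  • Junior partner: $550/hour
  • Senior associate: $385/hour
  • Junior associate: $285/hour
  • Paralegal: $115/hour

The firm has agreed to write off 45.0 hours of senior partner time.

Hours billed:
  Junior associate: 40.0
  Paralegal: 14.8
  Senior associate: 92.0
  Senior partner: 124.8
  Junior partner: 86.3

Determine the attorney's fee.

Senior partner: 124.8 × $785 = $97,968.00
Junior partner: 86.3 × $550 = $47,465.00
Senior associate: 92.0 × $385 = $35,420.00
Junior associate: 40.0 × $285 = $11,400.00
Paralegal: 14.8 × $115 = $1,702.00
Subtotal: $193,955.00
Write-off: 45.0 × $785 = $35,325.00
Total: $193,955.00 − $35,325.00 = $158,630.00

$158,630.00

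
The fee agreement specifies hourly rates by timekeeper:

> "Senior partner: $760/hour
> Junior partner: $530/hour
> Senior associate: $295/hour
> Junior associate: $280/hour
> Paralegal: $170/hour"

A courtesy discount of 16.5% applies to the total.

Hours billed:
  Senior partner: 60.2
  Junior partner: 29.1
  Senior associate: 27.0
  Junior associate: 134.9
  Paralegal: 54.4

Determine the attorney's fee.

$96,993.60

Senior partner: 60.2 × $760 = $45,752.00
Junior partner: 29.1 × $530 = $15,423.00
Senior associate: 27.0 × $295 = $7,965.00
Junior associate: 134.9 × $280 = $37,772.00
Paralegal: 54.4 × $170 = $9,248.00
Subtotal: $116,160.00
Less 16.5% discount: −$19,166.40
Total: $116,160.00 − $19,166.40 = $96,993.60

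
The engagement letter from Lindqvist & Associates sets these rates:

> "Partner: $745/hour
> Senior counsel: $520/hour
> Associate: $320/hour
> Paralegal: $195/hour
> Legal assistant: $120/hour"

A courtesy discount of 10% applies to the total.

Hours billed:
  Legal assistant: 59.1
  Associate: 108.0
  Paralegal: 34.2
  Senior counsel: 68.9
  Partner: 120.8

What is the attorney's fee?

Partner: 120.8 × $745 = $89,996.00
Senior counsel: 68.9 × $520 = $35,828.00
Associate: 108.0 × $320 = $34,560.00
Paralegal: 34.2 × $195 = $6,669.00
Legal assistant: 59.1 × $120 = $7,092.00
Subtotal: $174,145.00
Less 10% discount: −$17,414.50
Total: $174,145.00 − $17,414.50 = $156,730.50

$156,730.50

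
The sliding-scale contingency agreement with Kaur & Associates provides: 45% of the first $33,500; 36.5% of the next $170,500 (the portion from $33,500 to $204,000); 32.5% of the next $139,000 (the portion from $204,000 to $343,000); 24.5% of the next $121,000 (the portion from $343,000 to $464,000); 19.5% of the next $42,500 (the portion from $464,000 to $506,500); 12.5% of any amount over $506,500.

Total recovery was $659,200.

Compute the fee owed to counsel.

First $33,500 at 45% = $15,075.00
Next $170,500 at 36.5% = $62,232.50
Next $139,000 at 32.5% = $45,175.00
Next $121,000 at 24.5% = $29,645.00
Next $42,500 at 19.5% = $8,287.50
Remaining $152,700 at 12.5% = $19,087.50
Fee: $15,075.00 + $62,232.50 + $45,175.00 + $29,645.00 + $8,287.50 + $19,087.50 = $179,502.50

$179,502.50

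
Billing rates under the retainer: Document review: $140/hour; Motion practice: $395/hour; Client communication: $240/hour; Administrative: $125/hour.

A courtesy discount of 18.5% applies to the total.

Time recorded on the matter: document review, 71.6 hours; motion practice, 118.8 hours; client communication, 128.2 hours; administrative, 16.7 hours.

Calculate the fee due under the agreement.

$73,191.48

Document review: 71.6 × $140 = $10,024.00
Motion practice: 118.8 × $395 = $46,926.00
Client communication: 128.2 × $240 = $30,768.00
Administrative: 16.7 × $125 = $2,087.50
Subtotal: $89,805.50
Less 18.5% discount: −$16,614.02
Total: $89,805.50 − $16,614.02 = $73,191.48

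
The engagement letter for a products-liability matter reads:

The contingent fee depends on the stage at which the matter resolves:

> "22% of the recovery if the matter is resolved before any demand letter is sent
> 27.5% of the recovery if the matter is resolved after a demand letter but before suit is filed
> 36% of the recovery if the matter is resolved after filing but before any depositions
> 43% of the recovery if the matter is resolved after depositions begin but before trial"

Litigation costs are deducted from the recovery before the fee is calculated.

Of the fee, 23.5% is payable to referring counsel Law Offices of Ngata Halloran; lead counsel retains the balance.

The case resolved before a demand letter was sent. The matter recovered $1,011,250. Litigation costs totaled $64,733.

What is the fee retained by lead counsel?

$159,298.81

Fee base (net of costs): $1,011,250 − $64,733 = $946,517
The matter resolved before a demand letter was sent, so the 22% rate applies.
$946,517 × 22% = $208,233.74
Referral share: 23.5% of $208,233.74 = $48,934.93; lead counsel retains $208,233.74 − $48,934.93 = $159,298.81.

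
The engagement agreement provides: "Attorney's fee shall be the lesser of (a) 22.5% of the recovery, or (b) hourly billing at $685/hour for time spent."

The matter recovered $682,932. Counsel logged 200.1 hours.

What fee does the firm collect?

$137,068.50

(a) 22.5% of $682,932 = $153,659.70
(b) 200.1 × $685 = $137,068.50
The lesser is (b): $137,068.50.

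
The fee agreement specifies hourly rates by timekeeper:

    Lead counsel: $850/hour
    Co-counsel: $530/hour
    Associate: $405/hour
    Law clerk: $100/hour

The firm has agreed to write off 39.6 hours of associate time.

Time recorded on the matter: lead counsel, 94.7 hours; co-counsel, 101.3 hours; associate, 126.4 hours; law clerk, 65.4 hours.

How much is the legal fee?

Lead counsel: 94.7 × $850 = $80,495.00
Co-counsel: 101.3 × $530 = $53,689.00
Associate: 126.4 × $405 = $51,192.00
Law clerk: 65.4 × $100 = $6,540.00
Subtotal: $191,916.00
Write-off: 39.6 × $405 = $16,038.00
Total: $191,916.00 − $16,038.00 = $175,878.00

$175,878.00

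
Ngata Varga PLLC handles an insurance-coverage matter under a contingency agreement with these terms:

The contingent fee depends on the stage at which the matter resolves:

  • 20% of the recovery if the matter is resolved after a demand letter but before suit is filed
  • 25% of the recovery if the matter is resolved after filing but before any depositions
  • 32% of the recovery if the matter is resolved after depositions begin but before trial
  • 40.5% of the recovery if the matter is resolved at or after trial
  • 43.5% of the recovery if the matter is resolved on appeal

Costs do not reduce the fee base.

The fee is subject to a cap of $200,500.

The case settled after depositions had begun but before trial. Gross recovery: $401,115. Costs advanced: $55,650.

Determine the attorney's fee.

$128,356.80

Fee base is the gross recovery, $401,115; costs are reimbursed separately.
The matter settled after depositions had begun but before trial, so the 32% rate applies.
$401,115 × 32% = $128,356.80
$128,356.80 is under the $200,500 cap.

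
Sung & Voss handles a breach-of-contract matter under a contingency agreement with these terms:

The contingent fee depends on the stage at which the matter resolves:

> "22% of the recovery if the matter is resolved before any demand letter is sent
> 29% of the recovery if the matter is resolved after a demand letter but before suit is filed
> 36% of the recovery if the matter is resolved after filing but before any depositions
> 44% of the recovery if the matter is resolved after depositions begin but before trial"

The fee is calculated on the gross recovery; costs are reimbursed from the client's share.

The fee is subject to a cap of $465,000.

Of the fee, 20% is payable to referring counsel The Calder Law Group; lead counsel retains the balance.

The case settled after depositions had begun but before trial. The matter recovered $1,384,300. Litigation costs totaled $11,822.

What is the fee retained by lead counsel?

$372,000.00

Fee base is the gross recovery, $1,384,300; costs are reimbursed separately.
The matter settled after depositions had begun but before trial, so the 44% rate applies.
$1,384,300 × 44% = $609,092.00
$609,092.00 exceeds the $465,000 cap, so the fee is capped at $465,000.00.
Referral share: 20% of $465,000.00 = $93,000.00; lead counsel retains $465,000.00 − $93,000.00 = $372,000.00.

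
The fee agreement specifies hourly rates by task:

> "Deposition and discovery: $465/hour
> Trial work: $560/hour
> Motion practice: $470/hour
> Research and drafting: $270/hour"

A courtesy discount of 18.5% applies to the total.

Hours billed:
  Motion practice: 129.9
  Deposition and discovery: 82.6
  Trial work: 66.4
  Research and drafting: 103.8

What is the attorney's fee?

Deposition and discovery: 82.6 × $465 = $38,409.00
Trial work: 66.4 × $560 = $37,184.00
Motion practice: 129.9 × $470 = $61,053.00
Research and drafting: 103.8 × $270 = $28,026.00
Subtotal: $164,672.00
Less 18.5% discount: −$30,464.32
Total: $164,672.00 − $30,464.32 = $134,207.68

$134,207.68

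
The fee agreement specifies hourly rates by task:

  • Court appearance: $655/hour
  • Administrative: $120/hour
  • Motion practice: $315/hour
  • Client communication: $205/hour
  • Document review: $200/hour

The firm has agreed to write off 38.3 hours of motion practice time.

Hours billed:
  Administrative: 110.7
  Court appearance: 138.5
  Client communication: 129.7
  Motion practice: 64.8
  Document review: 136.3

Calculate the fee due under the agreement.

$166,197.50

Court appearance: 138.5 × $655 = $90,717.50
Administrative: 110.7 × $120 = $13,284.00
Motion practice: 64.8 × $315 = $20,412.00
Client communication: 129.7 × $205 = $26,588.50
Document review: 136.3 × $200 = $27,260.00
Subtotal: $178,262.00
Write-off: 38.3 × $315 = $12,064.50
Total: $178,262.00 − $12,064.50 = $166,197.50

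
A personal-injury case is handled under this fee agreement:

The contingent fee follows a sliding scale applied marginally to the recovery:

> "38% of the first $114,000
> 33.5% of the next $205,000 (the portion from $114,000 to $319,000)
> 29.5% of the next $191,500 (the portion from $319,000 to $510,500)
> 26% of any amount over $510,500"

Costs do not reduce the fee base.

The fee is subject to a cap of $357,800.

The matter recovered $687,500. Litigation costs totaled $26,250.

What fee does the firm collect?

$214,507.50

Fee base is the gross recovery, $687,500; costs are reimbursed separately.
First $114,000 at 38% = $43,320.00
Next $205,000 at 33.5% = $68,675.00
Next $191,500 at 29.5% = $56,492.50
Remaining $177,000 at 26% = $46,020.00
Fee: $43,320.00 + $68,675.00 + $56,492.50 + $46,020.00 = $214,507.50
$214,507.50 is under the $357,800 cap.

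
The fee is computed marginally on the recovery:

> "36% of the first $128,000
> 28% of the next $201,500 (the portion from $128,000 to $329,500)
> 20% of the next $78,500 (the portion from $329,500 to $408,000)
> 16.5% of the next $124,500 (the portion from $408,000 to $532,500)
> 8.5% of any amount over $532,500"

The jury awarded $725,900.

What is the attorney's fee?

$155,181.50

First $128,000 at 36% = $46,080.00
Next $201,500 at 28% = $56,420.00
Next $78,500 at 20% = $15,700.00
Next $124,500 at 16.5% = $20,542.50
Remaining $193,400 at 8.5% = $16,439.00
Fee: $46,080.00 + $56,420.00 + $15,700.00 + $20,542.50 + $16,439.00 = $155,181.50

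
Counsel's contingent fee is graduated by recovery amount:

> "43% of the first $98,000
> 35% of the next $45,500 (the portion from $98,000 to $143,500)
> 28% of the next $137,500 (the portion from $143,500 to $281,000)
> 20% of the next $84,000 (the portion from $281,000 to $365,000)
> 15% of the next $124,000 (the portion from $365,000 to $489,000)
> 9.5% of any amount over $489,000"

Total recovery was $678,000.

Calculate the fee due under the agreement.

$149,920.00

First $98,000 at 43% = $42,140.00
Next $45,500 at 35% = $15,925.00
Next $137,500 at 28% = $38,500.00
Next $84,000 at 20% = $16,800.00
Next $124,000 at 15% = $18,600.00
Remaining $189,000 at 9.5% = $17,955.00
Fee: $42,140.00 + $15,925.00 + $38,500.00 + $16,800.00 + $18,600.00 + $17,955.00 = $149,920.00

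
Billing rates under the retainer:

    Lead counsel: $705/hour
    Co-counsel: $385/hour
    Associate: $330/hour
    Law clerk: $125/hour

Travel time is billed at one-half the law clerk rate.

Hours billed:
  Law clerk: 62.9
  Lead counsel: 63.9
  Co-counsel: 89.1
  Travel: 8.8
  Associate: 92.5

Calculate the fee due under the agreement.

$118,290.50

Lead counsel: 63.9 × $705 = $45,049.50
Co-counsel: 89.1 × $385 = $34,303.50
Associate: 92.5 × $330 = $30,525.00
Law clerk: 62.9 × $125 = $7,862.50
Subtotal: $45,049.50 + $34,303.50 + $30,525.00 + $7,862.50 = $117,740.50
Travel: 8.8 × ($125 ÷ 2) = 8.8 × $62.50 = $550.00
Total: $117,740.50 + $550.00 = $118,290.50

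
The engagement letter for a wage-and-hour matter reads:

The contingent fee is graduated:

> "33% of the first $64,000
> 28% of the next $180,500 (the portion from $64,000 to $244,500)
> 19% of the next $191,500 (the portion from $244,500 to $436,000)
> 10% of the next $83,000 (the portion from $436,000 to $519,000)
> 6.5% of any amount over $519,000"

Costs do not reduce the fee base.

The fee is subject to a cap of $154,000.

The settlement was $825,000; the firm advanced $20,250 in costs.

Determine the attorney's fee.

$136,235.00

Fee base is the gross recovery, $825,000; costs are reimbursed separately.
First $64,000 at 33% = $21,120.00
Next $180,500 at 28% = $50,540.00
Next $191,500 at 19% = $36,385.00
Next $83,000 at 10% = $8,300.00
Remaining $306,000 at 6.5% = $19,890.00
Fee: $21,120.00 + $50,540.00 + $36,385.00 + $8,300.00 + $19,890.00 = $136,235.00
$136,235.00 is under the $154,000 cap.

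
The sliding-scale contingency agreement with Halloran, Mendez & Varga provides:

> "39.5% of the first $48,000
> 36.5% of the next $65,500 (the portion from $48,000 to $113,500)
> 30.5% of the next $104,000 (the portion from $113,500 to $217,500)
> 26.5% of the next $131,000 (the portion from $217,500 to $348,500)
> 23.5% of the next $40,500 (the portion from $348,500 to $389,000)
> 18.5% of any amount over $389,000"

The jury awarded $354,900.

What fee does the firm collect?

$110,806.50

First $48,000 at 39.5% = $18,960.00
Next $65,500 at 36.5% = $23,907.50
Next $104,000 at 30.5% = $31,720.00
Next $131,000 at 26.5% = $34,715.00
Remaining $6,400 at 23.5% = $1,504.00
Fee: $18,960.00 + $23,907.50 + $31,720.00 + $34,715.00 + $1,504.00 = $110,806.50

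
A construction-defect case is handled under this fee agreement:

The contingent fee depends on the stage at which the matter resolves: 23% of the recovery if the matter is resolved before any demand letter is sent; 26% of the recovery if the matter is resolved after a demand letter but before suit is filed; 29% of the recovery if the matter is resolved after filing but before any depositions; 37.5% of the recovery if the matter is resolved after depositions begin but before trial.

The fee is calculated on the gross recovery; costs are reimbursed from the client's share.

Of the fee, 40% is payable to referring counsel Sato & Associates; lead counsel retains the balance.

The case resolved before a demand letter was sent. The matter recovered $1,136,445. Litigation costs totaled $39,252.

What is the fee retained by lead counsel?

$156,829.41

Fee base is the gross recovery, $1,136,445; costs are reimbursed separately.
The matter resolved before a demand letter was sent, so the 23% rate applies.
$1,136,445 × 23% = $261,382.35
Referral share: 40% of $261,382.35 = $104,552.94; lead counsel retains $261,382.35 − $104,552.94 = $156,829.41.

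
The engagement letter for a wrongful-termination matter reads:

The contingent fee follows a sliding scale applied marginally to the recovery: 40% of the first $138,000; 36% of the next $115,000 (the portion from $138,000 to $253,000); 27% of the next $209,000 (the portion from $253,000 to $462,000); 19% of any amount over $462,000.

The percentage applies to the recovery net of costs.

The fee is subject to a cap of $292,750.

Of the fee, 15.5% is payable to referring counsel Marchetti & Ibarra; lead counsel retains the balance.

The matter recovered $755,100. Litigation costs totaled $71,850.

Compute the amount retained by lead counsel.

Fee base (net of costs): $755,100 − $71,850 = $683,250
First $138,000 at 40% = $55,200.00
Next $115,000 at 36% = $41,400.00
Next $209,000 at 27% = $56,430.00
Remaining $221,250 at 19% = $42,037.50
Fee: $55,200.00 + $41,400.00 + $56,430.00 + $42,037.50 = $195,067.50
$195,067.50 is under the $292,750 cap.
Referral share: 15.5% of $195,067.50 = $30,235.46; lead counsel retains $195,067.50 − $30,235.46 = $164,832.04.

$164,832.04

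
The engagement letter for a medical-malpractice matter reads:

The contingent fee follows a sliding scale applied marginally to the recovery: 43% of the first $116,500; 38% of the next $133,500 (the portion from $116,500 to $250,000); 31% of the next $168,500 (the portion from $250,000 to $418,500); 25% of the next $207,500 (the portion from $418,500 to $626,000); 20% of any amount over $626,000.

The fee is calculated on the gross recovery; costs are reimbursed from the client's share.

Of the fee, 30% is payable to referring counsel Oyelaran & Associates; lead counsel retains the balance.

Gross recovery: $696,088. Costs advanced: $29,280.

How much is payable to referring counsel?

Fee base is the gross recovery, $696,088; costs are reimbursed separately.
First $116,500 at 43% = $50,095.00
Next $133,500 at 38% = $50,730.00
Next $168,500 at 31% = $52,235.00
Next $207,500 at 25% = $51,875.00
Remaining $70,088 at 20% = $14,017.60
Fee: $50,095.00 + $50,730.00 + $52,235.00 + $51,875.00 + $14,017.60 = $218,952.60
Referral share: 30% of $218,952.60 = $65,685.78; lead counsel retains $218,952.60 − $65,685.78 = $153,266.82.

$65,685.78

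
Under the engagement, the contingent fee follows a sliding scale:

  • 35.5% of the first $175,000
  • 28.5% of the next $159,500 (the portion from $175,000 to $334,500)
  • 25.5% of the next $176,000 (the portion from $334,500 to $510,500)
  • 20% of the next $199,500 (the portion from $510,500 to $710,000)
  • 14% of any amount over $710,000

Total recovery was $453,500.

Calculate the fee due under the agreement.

First $175,000 at 35.5% = $62,125.00
Next $159,500 at 28.5% = $45,457.50
Remaining $119,000 at 25.5% = $30,345.00
Fee: $62,125.00 + $45,457.50 + $30,345.00 = $137,927.50

$137,927.50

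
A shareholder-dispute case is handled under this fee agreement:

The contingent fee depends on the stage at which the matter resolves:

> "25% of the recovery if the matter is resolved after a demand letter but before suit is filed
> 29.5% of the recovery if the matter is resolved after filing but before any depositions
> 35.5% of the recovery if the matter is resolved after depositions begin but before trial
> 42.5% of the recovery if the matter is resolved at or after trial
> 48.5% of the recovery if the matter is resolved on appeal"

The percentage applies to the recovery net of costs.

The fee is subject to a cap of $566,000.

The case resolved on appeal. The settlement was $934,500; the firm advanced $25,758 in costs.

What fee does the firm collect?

Fee base (net of costs): $934,500 − $25,758 = $908,742
The matter resolved on appeal, so the 48.5% rate applies.
$908,742 × 48.5% = $440,739.87
$440,739.87 is under the $566,000 cap.

$440,739.87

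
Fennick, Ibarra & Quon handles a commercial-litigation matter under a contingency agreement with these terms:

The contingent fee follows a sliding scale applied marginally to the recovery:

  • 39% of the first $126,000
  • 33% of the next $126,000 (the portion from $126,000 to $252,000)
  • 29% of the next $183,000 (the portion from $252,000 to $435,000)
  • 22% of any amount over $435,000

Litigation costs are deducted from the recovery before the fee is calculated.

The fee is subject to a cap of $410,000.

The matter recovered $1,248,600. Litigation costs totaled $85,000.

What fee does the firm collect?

Fee base (net of costs): $1,248,600 − $85,000 = $1,163,600
First $126,000 at 39% = $49,140.00
Next $126,000 at 33% = $41,580.00
Next $183,000 at 29% = $53,070.00
Remaining $728,600 at 22% = $160,292.00
Fee: $49,140.00 + $41,580.00 + $53,070.00 + $160,292.00 = $304,082.00
$304,082.00 is under the $410,000 cap.

$304,082.00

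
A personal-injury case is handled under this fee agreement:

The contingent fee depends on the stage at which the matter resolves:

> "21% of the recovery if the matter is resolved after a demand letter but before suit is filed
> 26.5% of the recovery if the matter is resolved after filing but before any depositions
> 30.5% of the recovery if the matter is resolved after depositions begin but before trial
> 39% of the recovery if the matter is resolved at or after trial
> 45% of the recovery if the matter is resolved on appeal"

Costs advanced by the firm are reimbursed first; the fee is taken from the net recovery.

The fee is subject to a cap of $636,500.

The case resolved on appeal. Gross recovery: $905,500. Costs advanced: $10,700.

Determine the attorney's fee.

$402,660.00

Fee base (net of costs): $905,500 − $10,700 = $894,800
The matter resolved on appeal, so the 45% rate applies.
$894,800 × 45% = $402,660.00
$402,660.00 is under the $636,500 cap.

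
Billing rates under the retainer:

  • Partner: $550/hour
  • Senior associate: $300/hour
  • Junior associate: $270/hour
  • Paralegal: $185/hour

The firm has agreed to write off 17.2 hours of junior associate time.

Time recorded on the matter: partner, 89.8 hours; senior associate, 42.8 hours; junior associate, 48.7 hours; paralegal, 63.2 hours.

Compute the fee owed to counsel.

Partner: 89.8 × $550 = $49,390.00
Senior associate: 42.8 × $300 = $12,840.00
Junior associate: 48.7 × $270 = $13,149.00
Paralegal: 63.2 × $185 = $11,692.00
Subtotal: $87,071.00
Write-off: 17.2 × $270 = $4,644.00
Total: $87,071.00 − $4,644.00 = $82,427.00

$82,427.00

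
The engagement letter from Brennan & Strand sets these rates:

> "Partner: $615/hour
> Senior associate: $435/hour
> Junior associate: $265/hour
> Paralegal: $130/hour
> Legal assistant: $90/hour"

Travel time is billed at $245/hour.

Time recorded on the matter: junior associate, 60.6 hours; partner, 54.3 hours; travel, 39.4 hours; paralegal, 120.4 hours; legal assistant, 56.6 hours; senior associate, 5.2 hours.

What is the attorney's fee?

Partner: 54.3 × $615 = $33,394.50
Senior associate: 5.2 × $435 = $2,262.00
Junior associate: 60.6 × $265 = $16,059.00
Paralegal: 120.4 × $130 = $15,652.00
Legal assistant: 56.6 × $90 = $5,094.00
Subtotal: $33,394.50 + $2,262.00 + $16,059.00 + $15,652.00 + $5,094.00 = $72,461.50
Travel: 39.4 × $245 = $9,653.00
Total: $72,461.50 + $9,653.00 = $82,114.50

$82,114.50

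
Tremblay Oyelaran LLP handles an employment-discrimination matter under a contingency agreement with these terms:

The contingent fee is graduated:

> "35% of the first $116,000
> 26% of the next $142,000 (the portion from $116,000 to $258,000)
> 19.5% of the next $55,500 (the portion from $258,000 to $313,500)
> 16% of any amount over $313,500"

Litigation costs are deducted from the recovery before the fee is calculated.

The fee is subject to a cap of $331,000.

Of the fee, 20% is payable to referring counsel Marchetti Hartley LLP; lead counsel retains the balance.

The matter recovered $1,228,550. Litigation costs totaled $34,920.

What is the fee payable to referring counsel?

$45,832.66

Fee base (net of costs): $1,228,550 − $34,920 = $1,193,630
First $116,000 at 35% = $40,600.00
Next $142,000 at 26% = $36,920.00
Next $55,500 at 19.5% = $10,822.50
Remaining $880,130 at 16% = $140,820.80
Fee: $40,600.00 + $36,920.00 + $10,822.50 + $140,820.80 = $229,163.30
$229,163.30 is under the $331,000 cap.
Referral share: 20% of $229,163.30 = $45,832.66; lead counsel retains $229,163.30 − $45,832.66 = $183,330.64.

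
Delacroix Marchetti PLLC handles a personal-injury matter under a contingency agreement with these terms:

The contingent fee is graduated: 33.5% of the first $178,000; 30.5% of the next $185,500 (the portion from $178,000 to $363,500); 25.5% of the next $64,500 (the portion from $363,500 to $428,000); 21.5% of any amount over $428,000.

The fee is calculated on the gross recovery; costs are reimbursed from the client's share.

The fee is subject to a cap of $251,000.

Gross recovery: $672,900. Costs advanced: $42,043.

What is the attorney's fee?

Fee base is the gross recovery, $672,900; costs are reimbursed separately.
First $178,000 at 33.5% = $59,630.00
Next $185,500 at 30.5% = $56,577.50
Next $64,500 at 25.5% = $16,447.50
Remaining $244,900 at 21.5% = $52,653.50
Fee: $59,630.00 + $56,577.50 + $16,447.50 + $52,653.50 = $185,308.50
$185,308.50 is under the $251,000 cap.

$185,308.50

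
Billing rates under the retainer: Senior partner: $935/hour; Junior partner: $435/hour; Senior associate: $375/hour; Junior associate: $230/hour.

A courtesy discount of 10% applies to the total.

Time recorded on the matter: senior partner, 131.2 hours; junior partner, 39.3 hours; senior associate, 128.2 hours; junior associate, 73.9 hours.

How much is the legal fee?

$184,355.55

Senior partner: 131.2 × $935 = $122,672.00
Junior partner: 39.3 × $435 = $17,095.50
Senior associate: 128.2 × $375 = $48,075.00
Junior associate: 73.9 × $230 = $16,997.00
Subtotal: $204,839.50
Less 10% discount: −$20,483.95
Total: $204,839.50 − $20,483.95 = $184,355.55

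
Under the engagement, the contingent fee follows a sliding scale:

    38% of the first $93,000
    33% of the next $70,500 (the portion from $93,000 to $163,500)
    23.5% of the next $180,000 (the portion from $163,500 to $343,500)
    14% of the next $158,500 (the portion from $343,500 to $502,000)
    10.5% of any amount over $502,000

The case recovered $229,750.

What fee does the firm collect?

First $93,000 at 38% = $35,340.00
Next $70,500 at 33% = $23,265.00
Remaining $66,250 at 23.5% = $15,568.75
Fee: $35,340.00 + $23,265.00 + $15,568.75 = $74,173.75

$74,173.75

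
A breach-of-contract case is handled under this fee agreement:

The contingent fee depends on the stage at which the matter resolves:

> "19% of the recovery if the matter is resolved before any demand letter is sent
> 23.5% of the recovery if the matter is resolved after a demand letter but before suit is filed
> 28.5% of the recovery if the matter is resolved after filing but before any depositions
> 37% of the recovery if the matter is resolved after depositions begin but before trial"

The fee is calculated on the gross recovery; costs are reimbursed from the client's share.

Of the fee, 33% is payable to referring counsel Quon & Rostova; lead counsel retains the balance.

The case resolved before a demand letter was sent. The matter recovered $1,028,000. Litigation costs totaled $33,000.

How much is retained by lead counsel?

Fee base is the gross recovery, $1,028,000; costs are reimbursed separately.
The matter resolved before a demand letter was sent, so the 19% rate applies.
$1,028,000 × 19% = $195,320.00
Referral share: 33% of $195,320.00 = $64,455.60; lead counsel retains $195,320.00 − $64,455.60 = $130,864.40.

$130,864.40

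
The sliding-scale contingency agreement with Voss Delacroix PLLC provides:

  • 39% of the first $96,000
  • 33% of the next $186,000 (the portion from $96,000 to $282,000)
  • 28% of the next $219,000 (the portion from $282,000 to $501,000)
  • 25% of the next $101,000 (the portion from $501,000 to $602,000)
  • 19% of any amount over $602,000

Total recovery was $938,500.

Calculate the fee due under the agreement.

$249,325.00

First $96,000 at 39% = $37,440.00
Next $186,000 at 33% = $61,380.00
Next $219,000 at 28% = $61,320.00
Next $101,000 at 25% = $25,250.00
Remaining $336,500 at 19% = $63,935.00
Fee: $37,440.00 + $61,380.00 + $61,320.00 + $25,250.00 + $63,935.00 = $249,325.00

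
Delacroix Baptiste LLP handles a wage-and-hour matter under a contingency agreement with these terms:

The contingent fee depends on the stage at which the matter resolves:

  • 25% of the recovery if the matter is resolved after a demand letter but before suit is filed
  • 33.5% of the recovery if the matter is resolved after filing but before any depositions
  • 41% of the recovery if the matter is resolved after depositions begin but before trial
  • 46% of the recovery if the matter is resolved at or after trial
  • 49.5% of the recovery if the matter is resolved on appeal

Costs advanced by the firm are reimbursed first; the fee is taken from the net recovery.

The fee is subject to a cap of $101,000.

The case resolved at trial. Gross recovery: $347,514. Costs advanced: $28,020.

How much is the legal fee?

Fee base (net of costs): $347,514 − $28,020 = $319,494
The matter resolved at trial, so the 46% rate applies.
$319,494 × 46% = $146,967.24
$146,967.24 exceeds the $101,000 cap, so the fee is capped at $101,000.00.

$101,000.00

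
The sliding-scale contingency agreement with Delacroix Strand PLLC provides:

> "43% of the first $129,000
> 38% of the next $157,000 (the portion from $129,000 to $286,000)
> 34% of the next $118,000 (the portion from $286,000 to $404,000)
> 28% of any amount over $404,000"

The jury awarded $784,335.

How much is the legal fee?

First $129,000 at 43% = $55,470.00
Next $157,000 at 38% = $59,660.00
Next $118,000 at 34% = $40,120.00
Remaining $380,335 at 28% = $106,493.80
Fee: $55,470.00 + $59,660.00 + $40,120.00 + $106,493.80 = $261,743.80

$261,743.80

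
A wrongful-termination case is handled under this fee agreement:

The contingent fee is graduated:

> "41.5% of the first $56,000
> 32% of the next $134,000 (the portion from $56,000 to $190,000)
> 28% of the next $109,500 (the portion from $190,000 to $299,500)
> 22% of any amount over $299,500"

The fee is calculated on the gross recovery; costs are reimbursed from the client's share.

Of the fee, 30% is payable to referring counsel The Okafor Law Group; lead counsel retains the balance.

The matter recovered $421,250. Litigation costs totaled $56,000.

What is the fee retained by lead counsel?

Fee base is the gross recovery, $421,250; costs are reimbursed separately.
First $56,000 at 41.5% = $23,240.00
Next $134,000 at 32% = $42,880.00
Next $109,500 at 28% = $30,660.00
Remaining $121,750 at 22% = $26,785.00
Fee: $23,240.00 + $42,880.00 + $30,660.00 + $26,785.00 = $123,565.00
Referral share: 30% of $123,565.00 = $37,069.50; lead counsel retains $123,565.00 − $37,069.50 = $86,495.50.

$86,495.50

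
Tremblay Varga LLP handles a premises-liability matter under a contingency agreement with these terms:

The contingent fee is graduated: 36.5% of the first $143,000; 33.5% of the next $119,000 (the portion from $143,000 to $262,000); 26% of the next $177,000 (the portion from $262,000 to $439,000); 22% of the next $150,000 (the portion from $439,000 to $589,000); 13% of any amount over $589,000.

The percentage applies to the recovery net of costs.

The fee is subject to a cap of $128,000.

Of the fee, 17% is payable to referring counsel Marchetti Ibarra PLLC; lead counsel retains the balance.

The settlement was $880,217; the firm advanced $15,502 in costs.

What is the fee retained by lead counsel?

$106,240.00

Fee base (net of costs): $880,217 − $15,502 = $864,715
First $143,000 at 36.5% = $52,195.00
Next $119,000 at 33.5% = $39,865.00
Next $177,000 at 26% = $46,020.00
Next $150,000 at 22% = $33,000.00
Remaining $275,715 at 13% = $35,842.95
Fee: $52,195.00 + $39,865.00 + $46,020.00 + $33,000.00 + $35,842.95 = $206,922.95
$206,922.95 exceeds the $128,000 cap, so the fee is capped at $128,000.00.
Referral share: 17% of $128,000.00 = $21,760.00; lead counsel retains $128,000.00 − $21,760.00 = $106,240.00.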